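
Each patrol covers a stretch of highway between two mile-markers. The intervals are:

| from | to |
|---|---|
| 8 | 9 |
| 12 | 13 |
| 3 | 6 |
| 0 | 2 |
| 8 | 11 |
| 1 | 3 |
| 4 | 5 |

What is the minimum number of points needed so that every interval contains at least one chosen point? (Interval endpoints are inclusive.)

4

Sorted: [0,2] [1,3] [4,5] [3,6] [8,9] [8,11] [12,13]
{[0,2],[1,3]} hit by 2; {[4,5],[3,6]} hit by 5; {[8,9],[8,11]} hit by 9; {[12,13]} hit by 13.
Points: 2, 5, 9, 13 (4 total).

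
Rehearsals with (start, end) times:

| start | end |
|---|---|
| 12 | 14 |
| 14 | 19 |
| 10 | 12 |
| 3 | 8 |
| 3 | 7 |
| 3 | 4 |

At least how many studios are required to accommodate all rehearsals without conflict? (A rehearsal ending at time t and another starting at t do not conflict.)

The answer is the maximum number of intervals overlapping at any instant.
Events (time:±→running): 3:+→1 3:+→2 3:+→3 … peak 3.

3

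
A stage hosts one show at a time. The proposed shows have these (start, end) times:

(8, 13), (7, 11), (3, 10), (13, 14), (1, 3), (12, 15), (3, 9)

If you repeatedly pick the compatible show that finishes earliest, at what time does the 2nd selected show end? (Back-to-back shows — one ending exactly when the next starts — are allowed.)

By end time: (1,3), (3,9), (3,10), (7,11), (8,13), (13,14), (12,15).
Pick (1,3); next start ≥ 3 → (3,9); next start ≥ 9 → (13,14).
Selected: (1,3) (3,9) (13,14)

9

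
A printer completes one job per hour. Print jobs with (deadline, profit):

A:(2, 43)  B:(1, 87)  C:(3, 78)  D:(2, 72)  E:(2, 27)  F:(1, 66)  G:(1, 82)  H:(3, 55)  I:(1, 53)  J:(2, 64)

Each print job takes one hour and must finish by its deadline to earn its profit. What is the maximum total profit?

237

By profit: B(d1,87), G(d1,82), C(d3,78), D(d2,72), F(d1,66), J(d2,64), H(d3,55), I(d1,53), A(d2,43), E(d2,27)
B→slot 1; G skipped; C→slot 3; D→slot 2; F skipped; J skipped; H skipped; I skipped; A skipped; E skipped.
Profit = 87 + 72 + 78 = 237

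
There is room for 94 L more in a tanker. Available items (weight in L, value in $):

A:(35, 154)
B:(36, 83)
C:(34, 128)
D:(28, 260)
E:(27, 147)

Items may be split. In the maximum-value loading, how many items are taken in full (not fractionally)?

3

Order: D (260/28=9.29) > E (147/27=5.44) > A (154/35=4.40) > C (128/34=3.76) > B (83/36=2.31)
Fill: take D (28 @ 260) → take E (27 @ 147) → take A (35 @ 154) → take 4/34 of C → 15.06; 94/94 used.
3 item(s) taken whole; one partial (take 4/34 of C).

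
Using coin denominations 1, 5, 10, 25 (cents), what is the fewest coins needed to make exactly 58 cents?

Greedy: take as many of the largest coin as possible, then repeat with the remainder.
58 = 2×25 + 1×5 + 3×1
Total coins = 2 + 1 + 3 = 6

6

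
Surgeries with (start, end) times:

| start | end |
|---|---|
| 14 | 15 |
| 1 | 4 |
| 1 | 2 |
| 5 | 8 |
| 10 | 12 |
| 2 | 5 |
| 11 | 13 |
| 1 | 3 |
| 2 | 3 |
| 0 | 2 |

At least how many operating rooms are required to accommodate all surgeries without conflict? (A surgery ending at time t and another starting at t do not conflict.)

Count concurrent intervals with a sweep; the peak is the room count.
starts: [0, 1, 1, 1, 2, 2, 5, 10, 11, 14]
ends:   [2, 2, 3, 3, 4, 5, 8, 12, 13, 15]
s0→1 s1→2 s1→3 s1→4  — peak 4.

4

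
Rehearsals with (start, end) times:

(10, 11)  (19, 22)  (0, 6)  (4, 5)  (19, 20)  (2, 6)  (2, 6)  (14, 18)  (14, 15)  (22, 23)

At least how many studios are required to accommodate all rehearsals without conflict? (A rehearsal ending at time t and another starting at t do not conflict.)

4

The answer is the maximum number of intervals overlapping at any instant.
Events (time:±→running): 0:+→1 2:+→2 2:+→3 4:+→4 … peak 4.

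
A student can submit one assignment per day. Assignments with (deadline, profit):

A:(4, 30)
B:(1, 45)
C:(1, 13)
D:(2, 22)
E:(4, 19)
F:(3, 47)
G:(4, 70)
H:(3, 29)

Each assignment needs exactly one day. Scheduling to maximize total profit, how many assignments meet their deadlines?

4

Take jobs in profit order; each goes to the latest open slot no later than its deadline.
By profit: G(d4,70), F(d3,47), B(d1,45), A(d4,30), H(d3,29), D(d2,22), E(d4,19), C(d1,13)
G→slot 4; F→slot 3; B→slot 1; A→slot 2; H skipped; D skipped; E skipped; C skipped.
4 of 8 scheduled.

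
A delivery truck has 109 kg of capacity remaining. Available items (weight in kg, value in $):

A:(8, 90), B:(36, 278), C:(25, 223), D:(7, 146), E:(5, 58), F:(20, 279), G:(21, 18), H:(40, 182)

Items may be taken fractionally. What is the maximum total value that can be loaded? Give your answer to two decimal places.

1110.40

Ratios (sorted): D 20.86, F 13.95, E 11.60, A 11.25, C 8.92, B 7.72, H 4.55, G 0.86
take D (7 @ 146); take F (20 @ 279); take E (5 @ 58); take A (8 @ 90); take C (25 @ 223); take B (36 @ 278); take 8/40 of H → 36.40. Capacity used 109/109.
Total value = 1110.40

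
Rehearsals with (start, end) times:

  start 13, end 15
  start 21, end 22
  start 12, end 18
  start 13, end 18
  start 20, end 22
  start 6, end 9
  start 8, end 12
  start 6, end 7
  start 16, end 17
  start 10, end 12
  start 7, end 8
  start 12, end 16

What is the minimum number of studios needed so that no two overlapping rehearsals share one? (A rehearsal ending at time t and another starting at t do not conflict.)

4

starts: [6, 6, 7, 8, 10, 12, 12, 13, 13, 16, 20, 21]
ends:   [7, 8, 9, 12, 12, 15, 16, 17, 18, 18, 22, 22]
s6→1 s6→2 e7→1 s7→2 e8→1 s8→2 e9→1 s10→2 e12→1 e12→0 s12→1 s12→2 s13→3 s13→4  — peak 4.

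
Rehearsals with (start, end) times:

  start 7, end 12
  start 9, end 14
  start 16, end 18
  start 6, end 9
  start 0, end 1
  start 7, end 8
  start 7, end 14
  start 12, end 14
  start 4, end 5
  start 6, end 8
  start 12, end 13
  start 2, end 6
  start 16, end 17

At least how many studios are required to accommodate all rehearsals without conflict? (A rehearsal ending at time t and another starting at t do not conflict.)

5

starts: [0, 2, 4, 6, 6, 7, 7, 7, 9, 12, 12, 16, 16]
ends:   [1, 5, 6, 8, 8, 9, 12, 13, 14, 14, 14, 17, 18]
s0→1 e1→0 s2→1 s4→2 e5→1 e6→0 s6→1 s6→2 s7→3 s7→4 s7→5  — peak 5.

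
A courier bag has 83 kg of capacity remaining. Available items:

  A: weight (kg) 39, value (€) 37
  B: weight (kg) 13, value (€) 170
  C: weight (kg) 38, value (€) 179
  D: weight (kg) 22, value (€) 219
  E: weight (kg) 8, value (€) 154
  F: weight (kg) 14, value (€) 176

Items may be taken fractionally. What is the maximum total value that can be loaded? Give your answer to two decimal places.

Order: E (154/8=19.25) > B (170/13=13.08) > F (176/14=12.57) > D (219/22=9.95) > C (179/38=4.71) > A (37/39=0.95)
Fill: take E (8 @ 154) → take B (13 @ 170) → take F (14 @ 176) → take D (22 @ 219) → take 26/38 of C → 122.47; 83/83 used.
Total value = 841.47

841.47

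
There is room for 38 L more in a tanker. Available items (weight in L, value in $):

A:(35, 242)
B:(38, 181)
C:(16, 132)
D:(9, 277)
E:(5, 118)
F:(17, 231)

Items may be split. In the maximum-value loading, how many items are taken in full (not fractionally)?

Order: D (277/9=30.78) > E (118/5=23.60) > F (231/17=13.59) > C (132/16=8.25) > A (242/35=6.91) > B (181/38=4.76)
Fill: take D (9 @ 277) → take E (5 @ 118) → take F (17 @ 231) → take 7/16 of C → 57.75; 38/38 used.
3 item(s) taken whole; one partial (take 7/16 of C).

3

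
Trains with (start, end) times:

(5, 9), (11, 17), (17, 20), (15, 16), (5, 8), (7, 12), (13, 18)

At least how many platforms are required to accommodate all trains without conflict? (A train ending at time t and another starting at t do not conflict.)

Count concurrent intervals with a sweep; the peak is the room count.
Events (time:±→running): 5:+→1 5:+→2 7:+→3 … peak 3.

3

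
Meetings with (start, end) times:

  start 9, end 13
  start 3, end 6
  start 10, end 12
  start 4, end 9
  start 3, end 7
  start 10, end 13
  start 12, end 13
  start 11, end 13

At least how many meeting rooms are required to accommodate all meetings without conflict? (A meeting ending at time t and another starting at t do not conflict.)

The answer is the maximum number of intervals overlapping at any instant.
Events (time:±→running): 3:+→1 3:+→2 4:+→3 6:-→2 7:-→1 9:-→0 9:+→1 10:+→2 10:+→3 11:+→4 … peak 4.

4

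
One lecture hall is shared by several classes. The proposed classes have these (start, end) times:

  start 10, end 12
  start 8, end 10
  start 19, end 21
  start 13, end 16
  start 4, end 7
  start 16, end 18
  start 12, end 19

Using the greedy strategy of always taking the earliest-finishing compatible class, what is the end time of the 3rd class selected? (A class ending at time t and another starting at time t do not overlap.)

12

Sorted by end: (4,7)  (8,10)  (10,12)  (13,16)  (16,18)  (12,19)  (19,21)
take (4,7); take (8,10); take (10,12); take (13,16); take (16,18); take (19,21).
Selected: (4,7) (8,10) (10,12) (13,16) (16,18) (19,21)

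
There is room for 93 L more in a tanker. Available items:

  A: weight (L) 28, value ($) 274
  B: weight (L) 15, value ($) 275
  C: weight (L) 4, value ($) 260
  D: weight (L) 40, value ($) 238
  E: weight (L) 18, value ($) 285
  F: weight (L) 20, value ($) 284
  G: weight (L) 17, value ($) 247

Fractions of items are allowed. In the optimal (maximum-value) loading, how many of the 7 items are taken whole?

5

Order: C (260/4=65.00) > B (275/15=18.33) > E (285/18=15.83) > G (247/17=14.53) > F (284/20=14.20) > A (274/28=9.79) > D (238/40=5.95)
Fill: take C (4 @ 260) → take B (15 @ 275) → take E (18 @ 285) → take G (17 @ 247) → take F (20 @ 284) → take 19/28 of A → 185.93; 93/93 used.
5 item(s) taken whole; one partial (take 19/28 of A).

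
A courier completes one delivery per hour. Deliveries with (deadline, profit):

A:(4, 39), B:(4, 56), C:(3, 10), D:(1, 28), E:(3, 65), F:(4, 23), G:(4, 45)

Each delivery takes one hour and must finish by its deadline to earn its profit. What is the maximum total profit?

By profit: E(d3,65), B(d4,56), G(d4,45), A(d4,39), D(d1,28), F(d4,23), C(d3,10)
E→slot 3; B→slot 4; G→slot 2; A→slot 1; D skipped; F skipped; C skipped.
Profit = 39 + 45 + 65 + 56 = 205

205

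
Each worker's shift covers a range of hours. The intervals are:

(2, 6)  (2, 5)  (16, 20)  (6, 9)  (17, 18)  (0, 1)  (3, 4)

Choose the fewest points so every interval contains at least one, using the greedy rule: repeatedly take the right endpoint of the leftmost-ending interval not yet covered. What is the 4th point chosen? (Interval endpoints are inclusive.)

Sorted: [0,1] [3,4] [2,5] [2,6] [6,9] [17,18] [16,20]
{[0,1]} hit by 1; {[3,4],[2,5],[2,6]} hit by 4; {[6,9]} hit by 9; {[17,18],[16,20]} hit by 18.
Points: 1, 4, 9, 18 (4 total).

18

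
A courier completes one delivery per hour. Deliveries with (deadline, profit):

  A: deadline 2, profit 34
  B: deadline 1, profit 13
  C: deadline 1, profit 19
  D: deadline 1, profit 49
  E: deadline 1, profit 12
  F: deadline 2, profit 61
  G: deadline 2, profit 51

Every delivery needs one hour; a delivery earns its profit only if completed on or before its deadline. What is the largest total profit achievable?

Sort by profit descending; place each in the latest free slot ≤ its deadline.
By profit: F(d2,61), G(d2,51), D(d1,49), A(d2,34), C(d1,19), B(d1,13), E(d1,12)
F→slot 2; G→slot 1; D skipped; A skipped; C skipped; B skipped; E skipped.
Profit = 51 + 61 = 112

112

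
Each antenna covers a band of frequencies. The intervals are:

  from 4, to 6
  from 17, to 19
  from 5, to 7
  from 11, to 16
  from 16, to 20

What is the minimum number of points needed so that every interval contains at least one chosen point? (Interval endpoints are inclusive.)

By right end: [4,6]  [5,7]  [11,16]  [17,19]  [16,20]
[4,6] uncovered → point at 6; [11,16] uncovered → point at 16; [17,19] uncovered → point at 19.
Points: 6, 16, 19 (3 total).

3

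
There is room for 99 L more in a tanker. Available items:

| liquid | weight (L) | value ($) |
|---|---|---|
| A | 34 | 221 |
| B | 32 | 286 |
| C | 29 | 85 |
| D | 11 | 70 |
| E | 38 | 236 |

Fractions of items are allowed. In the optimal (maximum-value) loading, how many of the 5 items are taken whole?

Ratios (sorted): B 8.94, A 6.50, D 6.36, E 6.21, C 2.93
take B (32 @ 286); take A (34 @ 221); take D (11 @ 70); take 22/38 of E → 136.63. Capacity used 99/99.
3 item(s) taken whole; one partial (take 22/38 of E).

3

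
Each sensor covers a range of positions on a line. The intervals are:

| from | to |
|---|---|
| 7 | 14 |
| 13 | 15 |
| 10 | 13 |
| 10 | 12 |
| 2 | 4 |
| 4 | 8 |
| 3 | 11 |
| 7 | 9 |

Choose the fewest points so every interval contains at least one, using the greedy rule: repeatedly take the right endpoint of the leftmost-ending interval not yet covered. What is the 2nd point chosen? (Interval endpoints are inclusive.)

Sorted: [2,4] [4,8] [7,9] [3,11] [10,12] [10,13] [7,14] [13,15]
{[2,4],[4,8]} hit by 4; {[7,9],[3,11]} hit by 9; {[10,12],[10,13],[7,14]} hit by 12; {[13,15]} hit by 15.
Points: 4, 9, 12, 15 (4 total).

9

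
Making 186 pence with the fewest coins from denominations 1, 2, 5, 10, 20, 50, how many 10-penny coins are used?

186 = 3×50 + 1×20 + 1×10 + 1×5 + 1×1
Count of 10: 1

1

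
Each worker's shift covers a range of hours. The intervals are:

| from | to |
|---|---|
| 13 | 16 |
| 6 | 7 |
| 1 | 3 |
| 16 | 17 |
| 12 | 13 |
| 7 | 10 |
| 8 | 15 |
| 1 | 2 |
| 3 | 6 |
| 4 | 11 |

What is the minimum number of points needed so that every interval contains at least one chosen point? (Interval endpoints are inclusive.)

Sorted: [1,2] [1,3] [3,6] [6,7] [7,10] [4,11] [12,13] [8,15] [13,16] [16,17]
{[1,2],[1,3]} hit by 2; {[3,6],[6,7]} hit by 6; {[7,10],[4,11]} hit by 10; {[12,13],[8,15],[13,16]} hit by 13; {[16,17]} hit by 17.
Points: 2, 6, 10, 13, 17 (5 total).

5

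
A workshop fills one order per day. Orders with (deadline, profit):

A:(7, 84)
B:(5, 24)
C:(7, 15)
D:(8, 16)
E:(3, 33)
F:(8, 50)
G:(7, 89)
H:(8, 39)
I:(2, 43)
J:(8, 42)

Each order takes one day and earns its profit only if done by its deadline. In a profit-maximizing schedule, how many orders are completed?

8

Take jobs in profit order; each goes to the latest open slot no later than its deadline.
Profit order: G=89 A=84 F=50 I=43 J=42 H=39 E=33 B=24 D=16 C=15
Assign: G→slot 7, A→slot 6, F→slot 8, I→slot 2, J→slot 5, H→slot 4, E→slot 3, B→slot 1, D skipped, C skipped.
Slots: [1:B] [2:I] [3:E] [4:H] [5:J] [6:A] [7:G] [8:F]
8 of 10 scheduled.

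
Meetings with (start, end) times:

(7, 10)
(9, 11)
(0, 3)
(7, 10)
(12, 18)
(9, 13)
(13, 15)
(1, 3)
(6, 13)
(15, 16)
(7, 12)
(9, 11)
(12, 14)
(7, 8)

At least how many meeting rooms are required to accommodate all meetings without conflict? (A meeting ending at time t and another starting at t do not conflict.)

starts: [0, 1, 6, 7, 7, 7, 7, 9, 9, 9, 12, 12, 13, 15]
ends:   [3, 3, 8, 10, 10, 11, 11, 12, 13, 13, 14, 15, 16, 18]
s0→1 s1→2 e3→1 e3→0 s6→1 s7→2 s7→3 s7→4 s7→5 e8→4 s9→5 s9→6 s9→7  — peak 7.

7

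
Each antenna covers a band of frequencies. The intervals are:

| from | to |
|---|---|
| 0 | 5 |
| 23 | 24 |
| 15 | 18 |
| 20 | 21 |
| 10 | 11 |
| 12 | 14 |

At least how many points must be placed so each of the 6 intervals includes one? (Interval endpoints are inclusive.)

6

Process intervals by earliest right end; each time one isn't hit yet, stab at its right endpoint.
By right end: [0,5]  [10,11]  [12,14]  [15,18]  [20,21]  [23,24]
[0,5] uncovered → point at 5; [10,11] uncovered → point at 11; [12,14] uncovered → point at 14; [15,18] uncovered → point at 18; [20,21] uncovered → point at 21; [23,24] uncovered → point at 24.
Points: 5, 11, 14, 18, 21, 24 (6 total).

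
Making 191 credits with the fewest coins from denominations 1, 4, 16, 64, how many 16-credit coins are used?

191 − 2×64→63 − 3×16→15 − 3×4→3 − 3×1→0
Count of 16: 3

3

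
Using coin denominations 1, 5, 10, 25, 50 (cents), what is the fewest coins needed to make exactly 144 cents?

9

144 − 2×50→44 − 1×25→19 − 1×10→9 − 1×5→4 − 4×1→0
Total coins = 2 + 1 + 1 + 1 + 4 = 9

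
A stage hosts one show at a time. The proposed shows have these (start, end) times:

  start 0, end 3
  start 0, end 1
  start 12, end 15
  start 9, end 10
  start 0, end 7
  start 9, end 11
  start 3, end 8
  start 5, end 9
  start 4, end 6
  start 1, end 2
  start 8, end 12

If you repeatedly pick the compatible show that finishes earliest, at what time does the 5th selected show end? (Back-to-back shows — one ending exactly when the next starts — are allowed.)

15

Sort by end time and greedily take each interval whose start is ≥ the last chosen end.
By end time: (0,1), (1,2), (0,3), (4,6), (0,7), (3,8), (5,9), (9,10), (9,11), (8,12), (12,15).
Pick (0,1); next start ≥ 1 → (1,2); next start ≥ 2 → (4,6); next start ≥ 6 → (9,10); next start ≥ 10 → (12,15).
Selected: (0,1) (1,2) (4,6) (9,10) (12,15)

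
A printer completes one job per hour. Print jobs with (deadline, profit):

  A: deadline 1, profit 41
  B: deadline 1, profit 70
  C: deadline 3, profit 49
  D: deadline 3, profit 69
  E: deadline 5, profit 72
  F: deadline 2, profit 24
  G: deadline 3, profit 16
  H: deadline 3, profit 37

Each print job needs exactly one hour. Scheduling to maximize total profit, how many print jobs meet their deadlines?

4

Sort by profit descending; place each in the latest free slot ≤ its deadline.
By profit: E(d5,72), B(d1,70), D(d3,69), C(d3,49), A(d1,41), H(d3,37), F(d2,24), G(d3,16)
E→slot 5; B→slot 1; D→slot 3; C→slot 2; A skipped; H skipped; F skipped; G skipped.
4 of 8 scheduled.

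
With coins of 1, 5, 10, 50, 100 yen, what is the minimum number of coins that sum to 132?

132 − 1×100→32 − 3×10→2 − 2×1→0
Total coins = 1 + 3 + 2 = 6

6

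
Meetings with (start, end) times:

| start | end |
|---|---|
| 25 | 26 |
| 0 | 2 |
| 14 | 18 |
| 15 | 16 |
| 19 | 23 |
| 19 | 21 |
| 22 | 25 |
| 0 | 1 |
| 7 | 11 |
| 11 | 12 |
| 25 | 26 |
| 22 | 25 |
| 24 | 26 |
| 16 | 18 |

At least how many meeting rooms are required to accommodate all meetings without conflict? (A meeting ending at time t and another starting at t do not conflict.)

The answer is the maximum number of intervals overlapping at any instant.
starts: [0, 0, 7, 11, 14, 15, 16, 19, 19, 22, 22, 24, 25, 25]
ends:   [1, 2, 11, 12, 16, 18, 18, 21, 23, 25, 25, 26, 26, 26]
s0→1 s0→2 e1→1 e2→0 s7→1 e11→0 s11→1 e12→0 s14→1 s15→2 e16→1 s16→2 e18→1 e18→0 s19→1 s19→2 e21→1 s22→2 s22→3  — peak 3.

3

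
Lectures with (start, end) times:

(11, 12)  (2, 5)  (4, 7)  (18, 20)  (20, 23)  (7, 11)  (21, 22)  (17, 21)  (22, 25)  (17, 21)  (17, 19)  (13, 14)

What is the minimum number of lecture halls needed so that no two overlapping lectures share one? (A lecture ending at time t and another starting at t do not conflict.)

The answer is the maximum number of intervals overlapping at any instant.
Events (time:±→running): 2:+→1 4:+→2 5:-→1 7:-→0 7:+→1 11:-→0 11:+→1 12:-→0 13:+→1 14:-→0 17:+→1 17:+→2 17:+→3 18:+→4 … peak 4.

4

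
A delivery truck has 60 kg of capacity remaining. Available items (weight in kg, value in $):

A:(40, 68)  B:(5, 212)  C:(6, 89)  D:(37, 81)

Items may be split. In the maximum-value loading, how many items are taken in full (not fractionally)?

3

Ratios (sorted): B 42.40, C 14.83, D 2.19, A 1.70
take B (5 @ 212); take C (6 @ 89); take D (37 @ 81); take 12/40 of A → 20.40. Capacity used 60/60.
3 item(s) taken whole; one partial (take 12/40 of A).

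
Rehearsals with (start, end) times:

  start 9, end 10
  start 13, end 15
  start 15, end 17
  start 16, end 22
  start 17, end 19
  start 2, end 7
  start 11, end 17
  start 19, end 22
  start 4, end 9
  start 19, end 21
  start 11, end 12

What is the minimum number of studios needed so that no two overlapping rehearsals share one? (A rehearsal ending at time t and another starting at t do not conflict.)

starts: [2, 4, 9, 11, 11, 13, 15, 16, 17, 19, 19]
ends:   [7, 9, 10, 12, 15, 17, 17, 19, 21, 22, 22]
s2→1 s4→2 e7→1 e9→0 s9→1 e10→0 s11→1 s11→2 e12→1 s13→2 e15→1 s15→2 s16→3  — peak 3.

3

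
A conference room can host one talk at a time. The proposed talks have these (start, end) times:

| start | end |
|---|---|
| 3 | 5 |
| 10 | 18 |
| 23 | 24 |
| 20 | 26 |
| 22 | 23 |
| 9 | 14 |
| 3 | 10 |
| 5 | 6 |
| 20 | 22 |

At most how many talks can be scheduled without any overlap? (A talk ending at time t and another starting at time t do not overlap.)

Greedy by earliest finish: after sorting by end time, pick each interval compatible with the last pick.
By end time: (3,5), (5,6), (3,10), (9,14), (10,18), (20,22), (22,23), (23,24), (20,26).
Pick (3,5); next start ≥ 5 → (5,6); next start ≥ 6 → (9,14); next start ≥ 14 → (20,22); next start ≥ 22 → (22,23); next start ≥ 23 → (23,24).
Selected 6 talks.

6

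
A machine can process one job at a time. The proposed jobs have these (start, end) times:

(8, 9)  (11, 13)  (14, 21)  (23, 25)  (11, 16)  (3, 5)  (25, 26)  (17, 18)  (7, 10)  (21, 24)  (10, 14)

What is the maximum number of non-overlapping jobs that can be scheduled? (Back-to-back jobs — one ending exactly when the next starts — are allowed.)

By end time: (3,5), (8,9), (7,10), (11,13), (10,14), (11,16), (17,18), (14,21), (21,24), (23,25), (25,26).
Pick (3,5); next start ≥ 5 → (8,9); next start ≥ 9 → (11,13); next start ≥ 13 → (17,18); next start ≥ 18 → (21,24); next start ≥ 24 → (25,26).
Selected 6 jobs.

6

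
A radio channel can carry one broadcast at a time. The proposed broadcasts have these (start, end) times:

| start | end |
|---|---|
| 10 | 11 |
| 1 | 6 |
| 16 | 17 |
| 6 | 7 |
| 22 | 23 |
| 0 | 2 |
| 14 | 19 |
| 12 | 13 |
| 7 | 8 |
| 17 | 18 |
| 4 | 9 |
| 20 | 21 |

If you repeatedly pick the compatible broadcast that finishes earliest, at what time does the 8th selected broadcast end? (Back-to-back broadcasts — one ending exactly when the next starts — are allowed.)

Sort by end time and greedily take each interval whose start is ≥ the last chosen end.
By end time: (0,2), (1,6), (6,7), (7,8), (4,9), (10,11), (12,13), (16,17), (17,18), (14,19), (20,21), (22,23).
Pick (0,2); next start ≥ 2 → (6,7); next start ≥ 7 → (7,8); next start ≥ 8 → (10,11); next start ≥ 11 → (12,13); next start ≥ 13 → (16,17); next start ≥ 17 → (17,18); next start ≥ 18 → (20,21); next start ≥ 21 → (22,23).
Selected: (0,2) (6,7) (7,8) (10,11) (12,13) (16,17) (17,18) (20,21) (22,23)

21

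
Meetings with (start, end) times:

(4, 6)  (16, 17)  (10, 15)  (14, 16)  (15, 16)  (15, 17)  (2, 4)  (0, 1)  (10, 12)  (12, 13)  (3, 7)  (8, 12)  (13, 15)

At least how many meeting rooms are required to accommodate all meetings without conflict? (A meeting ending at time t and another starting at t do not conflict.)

3

Count concurrent intervals with a sweep; the peak is the room count.
Events (time:±→running): 0:+→1 1:-→0 2:+→1 3:+→2 4:-→1 4:+→2 6:-→1 7:-→0 8:+→1 10:+→2 10:+→3 … peak 3.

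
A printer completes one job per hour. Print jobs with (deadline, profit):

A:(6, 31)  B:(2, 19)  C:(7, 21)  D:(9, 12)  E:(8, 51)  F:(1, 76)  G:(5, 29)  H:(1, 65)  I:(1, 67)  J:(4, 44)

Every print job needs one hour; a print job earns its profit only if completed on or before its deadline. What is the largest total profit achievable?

283

Sort by profit descending; place each in the latest free slot ≤ its deadline.
Profit order: F=76 I=67 H=65 E=51 J=44 A=31 G=29 C=21 B=19 D=12
Assign: F→slot 1, I skipped, H skipped, E→slot 8, J→slot 4, A→slot 6, G→slot 5, C→slot 7, B→slot 2, D→slot 9.
Slots: [1:F] [2:B] [4:J] [5:G] [6:A] [7:C] [8:E] [9:D]
Profit = 76 + 19 + 44 + 29 + 31 + 21 + 51 + 12 = 283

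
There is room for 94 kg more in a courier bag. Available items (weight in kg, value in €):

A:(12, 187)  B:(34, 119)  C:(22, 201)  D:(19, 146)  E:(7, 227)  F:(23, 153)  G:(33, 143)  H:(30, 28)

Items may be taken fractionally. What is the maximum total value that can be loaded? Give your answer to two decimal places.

Sort by value per unit weight and fill in that order.
Order: E (227/7=32.43) > A (187/12=15.58) > C (201/22=9.14) > D (146/19=7.68) > F (153/23=6.65) > G (143/33=4.33) > B (119/34=3.50) > H (28/30=0.93)
Fill: take E (7 @ 227) → take A (12 @ 187) → take C (22 @ 201) → take D (19 @ 146) → take F (23 @ 153) → take 11/33 of G → 47.67; 94/94 used.
Total value = 961.67

961.67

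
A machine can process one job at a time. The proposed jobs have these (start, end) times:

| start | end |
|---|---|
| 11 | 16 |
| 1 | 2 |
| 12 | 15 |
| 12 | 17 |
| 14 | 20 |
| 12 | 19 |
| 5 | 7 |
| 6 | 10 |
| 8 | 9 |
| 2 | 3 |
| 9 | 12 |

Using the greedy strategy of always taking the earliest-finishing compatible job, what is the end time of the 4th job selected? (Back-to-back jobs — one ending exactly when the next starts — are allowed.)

9

Greedy by earliest finish: after sorting by end time, pick each interval compatible with the last pick.
By end time: (1,2), (2,3), (5,7), (8,9), (6,10), (9,12), (12,15), (11,16), (12,17), (12,19), (14,20).
Pick (1,2); next start ≥ 2 → (2,3); next start ≥ 3 → (5,7); next start ≥ 7 → (8,9); next start ≥ 9 → (9,12); next start ≥ 12 → (12,15).
Selected: (1,2) (2,3) (5,7) (8,9) (9,12) (12,15)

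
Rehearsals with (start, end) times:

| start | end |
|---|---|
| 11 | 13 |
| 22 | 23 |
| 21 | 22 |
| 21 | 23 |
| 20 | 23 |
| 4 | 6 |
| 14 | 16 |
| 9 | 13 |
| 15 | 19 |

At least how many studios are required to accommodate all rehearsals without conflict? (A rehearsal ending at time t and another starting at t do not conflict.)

3

Count concurrent intervals with a sweep; the peak is the room count.
starts: [4, 9, 11, 14, 15, 20, 21, 21, 22]
ends:   [6, 13, 13, 16, 19, 22, 23, 23, 23]
s4→1 e6→0 s9→1 s11→2 e13→1 e13→0 s14→1 s15→2 e16→1 e19→0 s20→1 s21→2 s21→3  — peak 3.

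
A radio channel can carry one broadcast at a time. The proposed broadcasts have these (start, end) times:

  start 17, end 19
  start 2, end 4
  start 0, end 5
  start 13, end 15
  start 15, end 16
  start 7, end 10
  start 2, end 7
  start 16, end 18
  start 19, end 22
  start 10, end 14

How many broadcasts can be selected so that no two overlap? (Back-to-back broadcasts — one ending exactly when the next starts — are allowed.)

6

Order by finish time; keep every interval that doesn't clash with the previous kept one.
By end time: (2,4), (0,5), (2,7), (7,10), (10,14), (13,15), (15,16), (16,18), (17,19), (19,22).
Pick (2,4); next start ≥ 4 → (7,10); next start ≥ 10 → (10,14); next start ≥ 14 → (15,16); next start ≥ 16 → (16,18); next start ≥ 18 → (19,22).
Selected 6 broadcasts.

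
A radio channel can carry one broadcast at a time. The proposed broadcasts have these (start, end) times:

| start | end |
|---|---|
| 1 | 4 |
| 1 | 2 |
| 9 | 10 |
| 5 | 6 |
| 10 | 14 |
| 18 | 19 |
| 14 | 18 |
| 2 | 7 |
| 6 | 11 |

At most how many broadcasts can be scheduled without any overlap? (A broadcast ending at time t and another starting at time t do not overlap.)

6

Order by finish time; keep every interval that doesn't clash with the previous kept one.
Sorted by end: (1,2)  (1,4)  (5,6)  (2,7)  (9,10)  (6,11)  (10,14)  (14,18)  (18,19)
take (1,2); skip (1,4); take (5,6); skip (2,7); take (9,10); skip (6,11); take (10,14); take (14,18); take (18,19).
Selected 6 broadcasts.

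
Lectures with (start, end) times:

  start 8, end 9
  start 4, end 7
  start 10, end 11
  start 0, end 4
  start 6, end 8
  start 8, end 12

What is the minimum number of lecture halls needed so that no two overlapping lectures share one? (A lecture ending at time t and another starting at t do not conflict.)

2

starts: [0, 4, 6, 8, 8, 10]
ends:   [4, 7, 8, 9, 11, 12]
s0→1 e4→0 s4→1 s6→2  — peak 2.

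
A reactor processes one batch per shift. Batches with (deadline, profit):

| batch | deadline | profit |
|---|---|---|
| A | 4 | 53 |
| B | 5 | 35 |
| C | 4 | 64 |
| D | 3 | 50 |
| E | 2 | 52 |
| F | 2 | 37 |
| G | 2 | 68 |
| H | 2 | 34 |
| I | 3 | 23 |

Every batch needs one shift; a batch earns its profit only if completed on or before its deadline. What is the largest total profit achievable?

272

By profit: G(d2,68), C(d4,64), A(d4,53), E(d2,52), D(d3,50), F(d2,37), B(d5,35), H(d2,34), I(d3,23)
G→slot 2; C→slot 4; A→slot 3; E→slot 1; D skipped; F skipped; B→slot 5; H skipped; I skipped.
Profit = 52 + 68 + 53 + 64 + 35 = 272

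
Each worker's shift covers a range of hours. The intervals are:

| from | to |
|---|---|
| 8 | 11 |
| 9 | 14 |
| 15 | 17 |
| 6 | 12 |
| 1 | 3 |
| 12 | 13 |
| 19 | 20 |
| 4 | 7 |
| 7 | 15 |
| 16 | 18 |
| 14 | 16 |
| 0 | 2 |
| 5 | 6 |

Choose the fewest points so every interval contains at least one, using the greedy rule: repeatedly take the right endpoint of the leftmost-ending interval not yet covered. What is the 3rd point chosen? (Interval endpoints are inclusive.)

11

By right end: [0,2]  [1,3]  [5,6]  [4,7]  [8,11]  [6,12]  [12,13]  [9,14]  [7,15]  [14,16]  [15,17]  [16,18]  [19,20]
[0,2] uncovered → point at 2; [5,6] uncovered → point at 6; [8,11] uncovered → point at 11; [12,13] uncovered → point at 13; [14,16] uncovered → point at 16; [19,20] uncovered → point at 20.
Points: 2, 6, 11, 13, 16, 20 (6 total).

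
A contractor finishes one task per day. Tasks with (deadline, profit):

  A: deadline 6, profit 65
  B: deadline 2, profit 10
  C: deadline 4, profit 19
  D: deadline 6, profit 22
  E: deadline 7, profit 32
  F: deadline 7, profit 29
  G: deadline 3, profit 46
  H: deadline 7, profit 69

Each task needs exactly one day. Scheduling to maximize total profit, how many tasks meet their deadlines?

Take jobs in profit order; each goes to the latest open slot no later than its deadline.
By profit: H(d7,69), A(d6,65), G(d3,46), E(d7,32), F(d7,29), D(d6,22), C(d4,19), B(d2,10)
H→slot 7; A→slot 6; G→slot 3; E→slot 5; F→slot 4; D→slot 2; C→slot 1; B skipped.
7 of 8 scheduled.

7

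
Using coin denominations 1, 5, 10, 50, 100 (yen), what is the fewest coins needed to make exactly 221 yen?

221 − 2×100→21 − 2×10→1 − 1×1→0
Total coins = 2 + 2 + 1 = 5

5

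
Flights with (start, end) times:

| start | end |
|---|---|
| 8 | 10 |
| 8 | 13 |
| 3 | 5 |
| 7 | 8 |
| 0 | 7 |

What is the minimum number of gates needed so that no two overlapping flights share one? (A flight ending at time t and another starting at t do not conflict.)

2

Count concurrent intervals with a sweep; the peak is the room count.
Events (time:±→running): 0:+→1 3:+→2 … peak 2.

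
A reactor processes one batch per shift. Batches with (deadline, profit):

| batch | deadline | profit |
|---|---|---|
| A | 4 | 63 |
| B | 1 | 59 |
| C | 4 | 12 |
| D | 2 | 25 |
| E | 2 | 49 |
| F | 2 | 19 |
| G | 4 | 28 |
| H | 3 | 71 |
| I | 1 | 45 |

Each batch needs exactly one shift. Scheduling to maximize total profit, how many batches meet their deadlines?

By profit: H(d3,71), A(d4,63), B(d1,59), E(d2,49), I(d1,45), G(d4,28), D(d2,25), F(d2,19), C(d4,12)
H→slot 3; A→slot 4; B→slot 1; E→slot 2; I skipped; G skipped; D skipped; F skipped; C skipped.
4 of 9 scheduled.

4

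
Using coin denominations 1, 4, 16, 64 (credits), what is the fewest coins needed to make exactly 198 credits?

Use the largest denomination that fits, subtract, and repeat.
198 − 3×64→6 − 1×4→2 − 2×1→0
Total coins = 3 + 1 + 2 = 6

6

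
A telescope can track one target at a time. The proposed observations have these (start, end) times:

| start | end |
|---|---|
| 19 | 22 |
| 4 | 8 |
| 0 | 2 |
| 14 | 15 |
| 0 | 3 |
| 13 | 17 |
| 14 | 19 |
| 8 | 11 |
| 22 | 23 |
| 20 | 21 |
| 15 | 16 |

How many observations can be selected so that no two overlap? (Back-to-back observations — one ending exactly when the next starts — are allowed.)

7

Order by finish time; keep every interval that doesn't clash with the previous kept one.
Sorted by end: (0,2)  (0,3)  (4,8)  (8,11)  (14,15)  (15,16)  (13,17)  (14,19)  (20,21)  (19,22)  (22,23)
take (0,2); take (4,8); take (8,11); take (14,15); take (15,16); skip (13,17); skip (14,19); take (20,21); take (22,23).
Selected 7 observations.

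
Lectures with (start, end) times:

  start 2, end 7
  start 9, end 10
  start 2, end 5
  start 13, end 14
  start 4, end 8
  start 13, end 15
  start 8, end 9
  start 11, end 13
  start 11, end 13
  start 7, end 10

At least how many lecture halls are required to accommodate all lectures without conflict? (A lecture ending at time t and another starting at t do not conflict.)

3

The answer is the maximum number of intervals overlapping at any instant.
starts: [2, 2, 4, 7, 8, 9, 11, 11, 13, 13]
ends:   [5, 7, 8, 9, 10, 10, 13, 13, 14, 15]
s2→1 s2→2 s4→3  — peak 3.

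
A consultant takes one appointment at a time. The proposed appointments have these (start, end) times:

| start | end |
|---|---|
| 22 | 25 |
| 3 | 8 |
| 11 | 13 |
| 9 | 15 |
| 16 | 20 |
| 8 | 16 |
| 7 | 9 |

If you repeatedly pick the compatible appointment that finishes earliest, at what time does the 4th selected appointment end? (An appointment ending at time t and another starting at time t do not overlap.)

Order by finish time; keep every interval that doesn't clash with the previous kept one.
Sorted by end: (3,8)  (7,9)  (11,13)  (9,15)  (8,16)  (16,20)  (22,25)
take (3,8); skip (7,9); take (11,13); skip (9,15); take (16,20); take (22,25).
Selected: (3,8) (11,13) (16,20) (22,25)

25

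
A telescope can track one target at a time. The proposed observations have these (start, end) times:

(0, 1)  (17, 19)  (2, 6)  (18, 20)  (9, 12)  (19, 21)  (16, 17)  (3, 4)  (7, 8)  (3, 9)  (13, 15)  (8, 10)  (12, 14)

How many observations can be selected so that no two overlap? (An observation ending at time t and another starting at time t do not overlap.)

8

By end time: (0,1), (3,4), (2,6), (7,8), (3,9), (8,10), (9,12), (12,14), (13,15), (16,17), (17,19), (18,20), (19,21).
Pick (0,1); next start ≥ 1 → (3,4); next start ≥ 4 → (7,8); next start ≥ 8 → (8,10); next start ≥ 10 → (12,14); next start ≥ 14 → (16,17); next start ≥ 17 → (17,19); next start ≥ 19 → (19,21).
Selected 8 observations.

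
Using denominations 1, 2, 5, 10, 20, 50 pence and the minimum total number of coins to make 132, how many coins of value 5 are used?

132 = 2×50 + 1×20 + 1×10 + 1×2
Count of 5: 0

0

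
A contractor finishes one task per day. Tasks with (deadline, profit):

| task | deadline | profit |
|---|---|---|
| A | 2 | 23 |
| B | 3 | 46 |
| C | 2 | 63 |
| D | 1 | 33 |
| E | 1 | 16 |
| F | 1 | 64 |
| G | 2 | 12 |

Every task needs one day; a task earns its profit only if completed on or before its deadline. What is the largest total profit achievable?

173

Take jobs in profit order; each goes to the latest open slot no later than its deadline.
Profit order: F=64 C=63 B=46 D=33 A=23 E=16 G=12
Assign: F→slot 1, C→slot 2, B→slot 3, D skipped, A skipped, E skipped, G skipped.
Slots: [1:F] [2:C] [3:B]
Profit = 64 + 63 + 46 = 173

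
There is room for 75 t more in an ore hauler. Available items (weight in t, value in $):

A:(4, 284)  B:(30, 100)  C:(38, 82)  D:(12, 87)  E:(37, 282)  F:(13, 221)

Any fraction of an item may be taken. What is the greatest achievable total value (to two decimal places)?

904.00

Sort by value per unit weight and fill in that order.
Ratios (sorted): A 71.00, F 17.00, E 7.62, D 7.25, B 3.33, C 2.16
take A (4 @ 284); take F (13 @ 221); take E (37 @ 282); take D (12 @ 87); take 9/30 of B → 30.00. Capacity used 75/75.
Total value = 904.00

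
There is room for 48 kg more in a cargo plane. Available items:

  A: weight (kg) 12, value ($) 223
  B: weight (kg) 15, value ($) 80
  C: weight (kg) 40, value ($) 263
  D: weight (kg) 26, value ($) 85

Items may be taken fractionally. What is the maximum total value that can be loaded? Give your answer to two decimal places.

459.70

Ratios (sorted): A 18.58, C 6.58, B 5.33, D 3.27
take A (12 @ 223); take 36/40 of C → 236.70. Capacity used 48/48.
Total value = 459.70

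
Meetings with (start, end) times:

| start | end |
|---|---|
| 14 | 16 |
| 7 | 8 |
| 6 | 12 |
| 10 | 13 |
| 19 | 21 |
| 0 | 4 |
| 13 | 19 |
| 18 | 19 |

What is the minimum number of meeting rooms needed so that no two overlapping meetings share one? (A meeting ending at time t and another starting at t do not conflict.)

2

Count concurrent intervals with a sweep; the peak is the room count.
starts: [0, 6, 7, 10, 13, 14, 18, 19]
ends:   [4, 8, 12, 13, 16, 19, 19, 21]
s0→1 e4→0 s6→1 s7→2  — peak 2.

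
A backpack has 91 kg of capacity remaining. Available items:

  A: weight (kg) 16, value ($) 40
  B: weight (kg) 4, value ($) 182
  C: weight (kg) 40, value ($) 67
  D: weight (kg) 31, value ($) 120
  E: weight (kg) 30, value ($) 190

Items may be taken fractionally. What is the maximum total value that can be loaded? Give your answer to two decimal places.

Sort by value per unit weight and fill in that order.
Ratios (sorted): B 45.50, E 6.33, D 3.87, A 2.50, C 1.68
take B (4 @ 182); take E (30 @ 190); take D (31 @ 120); take A (16 @ 40); take 10/40 of C → 16.75. Capacity used 91/91.
Total value = 548.75

548.75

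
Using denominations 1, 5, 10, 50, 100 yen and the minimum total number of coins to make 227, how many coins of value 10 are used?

2

Use the largest denomination that fits, subtract, and repeat.
227 = 2×100 + 2×10 + 1×5 + 2×1
Count of 10: 2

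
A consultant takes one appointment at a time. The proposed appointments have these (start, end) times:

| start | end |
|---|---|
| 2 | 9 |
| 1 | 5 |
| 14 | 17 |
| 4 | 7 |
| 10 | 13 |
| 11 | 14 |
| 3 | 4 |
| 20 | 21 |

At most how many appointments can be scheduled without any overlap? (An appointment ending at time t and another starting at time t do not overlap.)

Greedy by earliest finish: after sorting by end time, pick each interval compatible with the last pick.
By end time: (3,4), (1,5), (4,7), (2,9), (10,13), (11,14), (14,17), (20,21).
Pick (3,4); next start ≥ 4 → (4,7); next start ≥ 7 → (10,13); next start ≥ 13 → (14,17); next start ≥ 17 → (20,21).
Selected 5 appointments.

5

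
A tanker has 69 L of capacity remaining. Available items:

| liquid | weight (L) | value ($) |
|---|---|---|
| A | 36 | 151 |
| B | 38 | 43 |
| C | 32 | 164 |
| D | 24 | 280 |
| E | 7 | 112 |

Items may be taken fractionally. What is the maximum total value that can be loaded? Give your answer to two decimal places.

Sort by value per unit weight and fill in that order.
Ratios (sorted): E 16.00, D 11.67, C 5.12, A 4.19, B 1.13
take E (7 @ 112); take D (24 @ 280); take C (32 @ 164); take 6/36 of A → 25.17. Capacity used 69/69.
Total value = 581.17

581.17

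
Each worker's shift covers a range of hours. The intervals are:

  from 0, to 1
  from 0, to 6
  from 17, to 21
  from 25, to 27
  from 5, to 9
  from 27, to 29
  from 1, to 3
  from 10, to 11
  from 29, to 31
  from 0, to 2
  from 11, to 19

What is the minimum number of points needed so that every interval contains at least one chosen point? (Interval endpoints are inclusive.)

Sort by right endpoint; whenever an interval is uncovered, place a point at its right end.
Sorted: [0,1] [0,2] [1,3] [0,6] [5,9] [10,11] [11,19] [17,21] [25,27] [27,29] [29,31]
{[0,1],[0,2],[1,3],[0,6]} hit by 1; {[5,9]} hit by 9; {[10,11],[11,19]} hit by 11; {[17,21]} hit by 21; {[25,27],[27,29]} hit by 27; {[29,31]} hit by 31.
Points: 1, 9, 11, 21, 27, 31 (6 total).

6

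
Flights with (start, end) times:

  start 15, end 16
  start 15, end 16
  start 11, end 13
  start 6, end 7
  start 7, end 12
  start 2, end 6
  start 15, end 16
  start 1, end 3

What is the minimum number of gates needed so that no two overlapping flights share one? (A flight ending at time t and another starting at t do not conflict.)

3

starts: [1, 2, 6, 7, 11, 15, 15, 15]
ends:   [3, 6, 7, 12, 13, 16, 16, 16]
s1→1 s2→2 e3→1 e6→0 s6→1 e7→0 s7→1 s11→2 e12→1 e13→0 s15→1 s15→2 s15→3  — peak 3.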